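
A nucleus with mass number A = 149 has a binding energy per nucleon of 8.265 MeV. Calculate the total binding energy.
B.E. = 8.265 × 149 = 1231 MeV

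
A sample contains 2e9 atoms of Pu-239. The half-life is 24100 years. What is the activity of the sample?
A = λN = 57520 decays/year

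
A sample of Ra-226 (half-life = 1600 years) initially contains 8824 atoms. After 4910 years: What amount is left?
N = N₀(1/2)^(t/t½) = 1052 atoms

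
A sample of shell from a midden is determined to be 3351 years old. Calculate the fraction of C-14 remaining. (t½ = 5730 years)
N/N₀ = (1/2)^(t/t½) = 0.6667 = 66.7%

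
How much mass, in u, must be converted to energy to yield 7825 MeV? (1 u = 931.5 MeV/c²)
m = E/c² = 8.4 u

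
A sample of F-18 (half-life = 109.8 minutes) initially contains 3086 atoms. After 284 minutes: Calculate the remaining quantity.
N = N₀(1/2)^(t/t½) = 513.8 atoms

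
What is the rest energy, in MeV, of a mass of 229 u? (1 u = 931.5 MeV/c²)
E = mc² = 2.133e5 MeV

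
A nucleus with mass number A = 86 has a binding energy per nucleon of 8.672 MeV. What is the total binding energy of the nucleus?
B.E. = 8.672 × 86 = 745.8 MeV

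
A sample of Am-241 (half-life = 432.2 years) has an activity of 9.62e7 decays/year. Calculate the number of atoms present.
N = A/λ = 5.998e10 atoms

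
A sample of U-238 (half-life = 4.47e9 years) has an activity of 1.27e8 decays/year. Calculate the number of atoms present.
N = A/λ = 8.19e17 atoms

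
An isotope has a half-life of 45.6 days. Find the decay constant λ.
λ = ln(2)/t½ = 0.0152 day⁻¹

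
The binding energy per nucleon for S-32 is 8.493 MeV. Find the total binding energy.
B.E. = 8.493 × 32 = 271.8 MeV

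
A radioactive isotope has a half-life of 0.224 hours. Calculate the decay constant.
λ = ln(2)/t½ = 3.094 hour⁻¹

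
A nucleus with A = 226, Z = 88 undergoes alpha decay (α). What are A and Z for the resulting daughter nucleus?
Daughter: A = 222, Z = 86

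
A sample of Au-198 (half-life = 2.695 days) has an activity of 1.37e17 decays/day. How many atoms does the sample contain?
N = A/λ = 5.327e17 atoms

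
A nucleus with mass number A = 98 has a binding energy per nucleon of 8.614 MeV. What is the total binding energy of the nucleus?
B.E. = 8.614 × 98 = 844.2 MeV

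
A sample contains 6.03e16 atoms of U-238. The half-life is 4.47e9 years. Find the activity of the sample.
A = λN = 9.351e6 decays/year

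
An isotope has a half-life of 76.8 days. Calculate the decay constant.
λ = ln(2)/t½ = 0.009025 day⁻¹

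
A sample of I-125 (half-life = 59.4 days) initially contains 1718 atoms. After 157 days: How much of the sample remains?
N = N₀(1/2)^(t/t½) = 275 atoms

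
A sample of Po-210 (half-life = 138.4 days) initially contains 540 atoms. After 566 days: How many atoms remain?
N = N₀(1/2)^(t/t½) = 31.72 atoms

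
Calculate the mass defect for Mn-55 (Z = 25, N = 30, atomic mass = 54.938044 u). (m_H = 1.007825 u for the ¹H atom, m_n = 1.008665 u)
Δm = Z·m_H + N·m_n − M = 0.5175 u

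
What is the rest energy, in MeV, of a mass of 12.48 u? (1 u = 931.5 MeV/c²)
E = mc² = 11630 MeV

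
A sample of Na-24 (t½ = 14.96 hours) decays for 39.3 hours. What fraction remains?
N/N₀ = (1/2)^(t/t½) = 0.1619 = 16.2%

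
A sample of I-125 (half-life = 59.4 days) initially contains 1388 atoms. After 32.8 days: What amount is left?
N = N₀(1/2)^(t/t½) = 946.6 atoms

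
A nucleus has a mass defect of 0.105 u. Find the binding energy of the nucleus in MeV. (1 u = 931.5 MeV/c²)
B.E. = Δm × 931.5 = 97.81 MeV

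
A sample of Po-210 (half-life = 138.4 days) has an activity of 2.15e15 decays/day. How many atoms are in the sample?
N = A/λ = 4.293e17 atoms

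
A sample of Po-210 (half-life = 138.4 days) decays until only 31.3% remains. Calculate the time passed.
t = t½ × log₂(N₀/N) = 231.9 days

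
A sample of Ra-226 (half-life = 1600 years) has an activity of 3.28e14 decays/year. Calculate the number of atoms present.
N = A/λ = 7.571e17 atoms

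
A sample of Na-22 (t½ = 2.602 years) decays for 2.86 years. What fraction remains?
N/N₀ = (1/2)^(t/t½) = 0.4668 = 46.7%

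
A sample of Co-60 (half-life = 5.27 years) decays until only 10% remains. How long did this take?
t = t½ × log₂(N₀/N) = 17.51 years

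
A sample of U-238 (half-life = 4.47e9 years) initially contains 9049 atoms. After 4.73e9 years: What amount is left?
N = N₀(1/2)^(t/t½) = 4346 atoms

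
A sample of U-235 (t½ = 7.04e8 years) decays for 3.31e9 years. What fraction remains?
N/N₀ = (1/2)^(t/t½) = 0.03843 = 3.84%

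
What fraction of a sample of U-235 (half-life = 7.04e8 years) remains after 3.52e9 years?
N/N₀ = (1/2)^(t/t½) = 0.03125 = 3.12%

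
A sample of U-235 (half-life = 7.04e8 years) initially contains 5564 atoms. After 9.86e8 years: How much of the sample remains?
N = N₀(1/2)^(t/t½) = 2108 atoms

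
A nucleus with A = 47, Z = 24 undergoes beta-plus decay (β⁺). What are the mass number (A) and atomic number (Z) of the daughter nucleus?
Daughter: A = 47, Z = 23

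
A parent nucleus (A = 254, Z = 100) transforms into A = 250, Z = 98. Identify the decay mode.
ΔA = -4, ΔZ = -2 ⇒ alpha decay (α)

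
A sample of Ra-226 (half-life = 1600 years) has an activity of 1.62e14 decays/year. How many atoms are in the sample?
N = A/λ = 3.739e17 atoms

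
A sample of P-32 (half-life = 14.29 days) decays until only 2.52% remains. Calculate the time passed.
t = t½ × log₂(N₀/N) = 75.89 days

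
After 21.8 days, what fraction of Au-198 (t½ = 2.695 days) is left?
N/N₀ = (1/2)^(t/t½) = 0.003672 = 0.367%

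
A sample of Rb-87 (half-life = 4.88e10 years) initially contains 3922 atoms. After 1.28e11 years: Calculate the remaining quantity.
N = N₀(1/2)^(t/t½) = 636.7 atoms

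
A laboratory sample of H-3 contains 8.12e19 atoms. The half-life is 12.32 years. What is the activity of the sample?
A = λN = 4.568e18 decays/year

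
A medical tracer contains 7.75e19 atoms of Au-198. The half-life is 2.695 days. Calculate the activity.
A = λN = 1.993e19 decays/day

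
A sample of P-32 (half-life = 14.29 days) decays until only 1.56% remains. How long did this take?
t = t½ × log₂(N₀/N) = 85.77 days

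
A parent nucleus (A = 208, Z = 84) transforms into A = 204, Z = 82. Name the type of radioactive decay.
ΔA = -4, ΔZ = -2 ⇒ alpha decay (α)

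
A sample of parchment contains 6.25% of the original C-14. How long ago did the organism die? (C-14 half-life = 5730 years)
Age = t½ × log₂(1/ratio) = 22920 years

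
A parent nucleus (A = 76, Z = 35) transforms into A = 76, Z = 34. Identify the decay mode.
ΔA = 0, ΔZ = -1 ⇒ beta-plus decay (β⁺) or electron capture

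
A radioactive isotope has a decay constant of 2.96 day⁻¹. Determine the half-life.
t½ = ln(2)/λ = 0.2342 days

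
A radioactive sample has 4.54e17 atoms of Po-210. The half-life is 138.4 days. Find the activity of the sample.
A = λN = 2.274e15 decays/day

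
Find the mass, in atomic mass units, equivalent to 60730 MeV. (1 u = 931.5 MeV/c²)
m = E/c² = 65.2 u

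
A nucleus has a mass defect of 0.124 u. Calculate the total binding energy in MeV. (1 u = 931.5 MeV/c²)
B.E. = Δm × 931.5 = 115.5 MeV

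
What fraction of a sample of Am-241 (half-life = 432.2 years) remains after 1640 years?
N/N₀ = (1/2)^(t/t½) = 0.07207 = 7.21%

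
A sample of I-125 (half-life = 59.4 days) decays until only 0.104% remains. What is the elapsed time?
t = t½ × log₂(N₀/N) = 588.6 days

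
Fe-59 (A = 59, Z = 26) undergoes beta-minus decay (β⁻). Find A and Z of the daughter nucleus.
Daughter: A = 59, Z = 27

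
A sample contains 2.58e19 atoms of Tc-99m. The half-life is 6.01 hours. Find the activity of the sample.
A = λN = 2.976e18 decays/hour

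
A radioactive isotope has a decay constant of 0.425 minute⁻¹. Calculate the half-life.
t½ = ln(2)/λ = 1.631 minutes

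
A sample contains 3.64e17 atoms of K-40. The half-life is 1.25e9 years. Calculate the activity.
A = λN = 2.018e8 decays/year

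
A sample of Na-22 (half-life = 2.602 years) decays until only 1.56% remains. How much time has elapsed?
t = t½ × log₂(N₀/N) = 15.62 years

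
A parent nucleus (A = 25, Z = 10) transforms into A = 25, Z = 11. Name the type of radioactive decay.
ΔA = 0, ΔZ = +1 ⇒ beta-minus decay (β⁻)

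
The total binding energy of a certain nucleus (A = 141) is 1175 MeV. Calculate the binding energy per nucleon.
B.E./A = 1175/141 = 8.333 MeV/nucleon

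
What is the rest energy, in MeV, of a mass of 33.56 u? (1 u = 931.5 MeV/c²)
E = mc² = 31260 MeV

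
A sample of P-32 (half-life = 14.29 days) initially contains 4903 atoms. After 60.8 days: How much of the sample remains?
N = N₀(1/2)^(t/t½) = 256.8 atoms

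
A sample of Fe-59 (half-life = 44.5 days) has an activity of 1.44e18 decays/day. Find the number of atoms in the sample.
N = A/λ = 9.245e19 atoms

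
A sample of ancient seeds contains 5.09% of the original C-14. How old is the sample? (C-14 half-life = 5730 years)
Age = t½ × log₂(1/ratio) = 24620 years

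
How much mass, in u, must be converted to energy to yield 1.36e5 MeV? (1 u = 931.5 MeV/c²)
m = E/c² = 146 u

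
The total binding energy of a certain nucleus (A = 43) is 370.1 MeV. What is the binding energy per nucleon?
B.E./A = 370.1/43 = 8.607 MeV/nucleon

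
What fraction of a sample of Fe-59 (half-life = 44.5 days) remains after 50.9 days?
N/N₀ = (1/2)^(t/t½) = 0.4526 = 45.3%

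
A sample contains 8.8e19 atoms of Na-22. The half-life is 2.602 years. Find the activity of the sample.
A = λN = 2.344e19 decays/year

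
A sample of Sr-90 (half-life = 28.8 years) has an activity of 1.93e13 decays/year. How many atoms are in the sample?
N = A/λ = 8.019e14 atoms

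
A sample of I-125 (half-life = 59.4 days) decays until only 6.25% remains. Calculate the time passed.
t = t½ × log₂(N₀/N) = 237.6 days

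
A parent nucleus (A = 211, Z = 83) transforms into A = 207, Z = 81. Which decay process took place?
ΔA = -4, ΔZ = -2 ⇒ alpha decay (α)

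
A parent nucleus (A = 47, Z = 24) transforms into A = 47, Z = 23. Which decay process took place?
ΔA = 0, ΔZ = -1 ⇒ beta-plus decay (β⁺) or electron capture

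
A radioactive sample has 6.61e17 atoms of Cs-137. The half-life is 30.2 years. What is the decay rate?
A = λN = 1.517e16 decays/year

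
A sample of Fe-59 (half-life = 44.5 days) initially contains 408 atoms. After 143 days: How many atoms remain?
N = N₀(1/2)^(t/t½) = 43.99 atoms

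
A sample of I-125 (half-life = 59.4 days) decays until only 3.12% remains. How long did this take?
t = t½ × log₂(N₀/N) = 297.1 days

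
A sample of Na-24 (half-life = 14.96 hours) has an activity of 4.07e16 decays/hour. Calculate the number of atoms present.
N = A/λ = 8.784e17 atoms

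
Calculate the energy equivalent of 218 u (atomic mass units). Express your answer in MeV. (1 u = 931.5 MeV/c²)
E = mc² = 2.031e5 MeV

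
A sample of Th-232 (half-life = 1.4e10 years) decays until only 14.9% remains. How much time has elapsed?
t = t½ × log₂(N₀/N) = 3.845e10 years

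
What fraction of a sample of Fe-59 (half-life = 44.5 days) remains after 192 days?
N/N₀ = (1/2)^(t/t½) = 0.05025 = 5.03%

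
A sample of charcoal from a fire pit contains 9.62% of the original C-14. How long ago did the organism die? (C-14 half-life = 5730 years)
Age = t½ × log₂(1/ratio) = 19350 years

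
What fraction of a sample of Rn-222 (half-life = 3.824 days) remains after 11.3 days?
N/N₀ = (1/2)^(t/t½) = 0.129 = 12.9%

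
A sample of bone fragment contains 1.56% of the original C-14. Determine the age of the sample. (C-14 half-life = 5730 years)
Age = t½ × log₂(1/ratio) = 34390 years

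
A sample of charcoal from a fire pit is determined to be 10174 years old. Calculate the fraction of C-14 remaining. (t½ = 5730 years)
N/N₀ = (1/2)^(t/t½) = 0.2921 = 29.2%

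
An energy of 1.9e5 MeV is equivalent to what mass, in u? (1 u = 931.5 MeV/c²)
m = E/c² = 204 u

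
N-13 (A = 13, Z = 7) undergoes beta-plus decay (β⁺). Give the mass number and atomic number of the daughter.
Daughter: A = 13, Z = 6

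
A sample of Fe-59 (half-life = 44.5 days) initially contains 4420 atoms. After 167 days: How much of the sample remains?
N = N₀(1/2)^(t/t½) = 327.9 atoms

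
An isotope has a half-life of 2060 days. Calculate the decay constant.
λ = ln(2)/t½ = 3.365e-4 day⁻¹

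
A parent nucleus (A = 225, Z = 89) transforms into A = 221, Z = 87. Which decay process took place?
ΔA = -4, ΔZ = -2 ⇒ alpha decay (α)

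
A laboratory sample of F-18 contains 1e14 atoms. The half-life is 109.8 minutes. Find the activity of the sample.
A = λN = 6.313e11 decays/minute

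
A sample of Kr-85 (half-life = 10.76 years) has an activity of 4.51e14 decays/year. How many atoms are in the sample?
N = A/λ = 7.001e15 atoms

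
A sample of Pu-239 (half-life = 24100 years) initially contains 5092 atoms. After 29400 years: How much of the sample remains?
N = N₀(1/2)^(t/t½) = 2186 atoms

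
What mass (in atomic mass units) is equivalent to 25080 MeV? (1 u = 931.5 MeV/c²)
m = E/c² = 26.92 u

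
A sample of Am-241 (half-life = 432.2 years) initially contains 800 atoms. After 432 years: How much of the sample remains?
N = N₀(1/2)^(t/t½) = 400.1 atoms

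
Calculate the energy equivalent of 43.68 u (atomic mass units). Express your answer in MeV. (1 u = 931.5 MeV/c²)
E = mc² = 40690 MeV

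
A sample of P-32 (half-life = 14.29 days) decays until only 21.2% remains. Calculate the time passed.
t = t½ × log₂(N₀/N) = 31.98 days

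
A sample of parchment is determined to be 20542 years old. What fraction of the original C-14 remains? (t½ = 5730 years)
N/N₀ = (1/2)^(t/t½) = 0.08333 = 8.33%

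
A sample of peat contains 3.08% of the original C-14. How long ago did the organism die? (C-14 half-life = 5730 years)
Age = t½ × log₂(1/ratio) = 28770 years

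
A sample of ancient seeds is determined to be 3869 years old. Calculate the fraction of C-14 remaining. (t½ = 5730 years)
N/N₀ = (1/2)^(t/t½) = 0.6262 = 62.6%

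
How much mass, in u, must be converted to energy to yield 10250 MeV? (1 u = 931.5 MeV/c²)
m = E/c² = 11 u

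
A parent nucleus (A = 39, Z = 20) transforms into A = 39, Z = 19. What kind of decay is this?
ΔA = 0, ΔZ = -1 ⇒ beta-plus decay (β⁺) or electron capture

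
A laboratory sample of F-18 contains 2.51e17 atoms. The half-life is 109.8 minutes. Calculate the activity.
A = λN = 1.585e15 decays/minute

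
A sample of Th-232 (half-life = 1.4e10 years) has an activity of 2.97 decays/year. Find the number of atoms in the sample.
N = A/λ = 5.999e10 atoms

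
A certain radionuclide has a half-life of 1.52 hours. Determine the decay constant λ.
λ = ln(2)/t½ = 0.456 hour⁻¹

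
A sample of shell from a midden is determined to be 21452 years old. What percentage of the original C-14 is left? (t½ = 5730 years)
N/N₀ = (1/2)^(t/t½) = 0.07465 = 7.46%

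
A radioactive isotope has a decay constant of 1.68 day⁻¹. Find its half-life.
t½ = ln(2)/λ = 0.4126 days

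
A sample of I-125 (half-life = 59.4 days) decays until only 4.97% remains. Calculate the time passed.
t = t½ × log₂(N₀/N) = 257.2 days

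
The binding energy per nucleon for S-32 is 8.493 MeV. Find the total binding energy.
B.E. = 8.493 × 32 = 271.8 MeV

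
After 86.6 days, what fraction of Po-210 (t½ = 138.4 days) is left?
N/N₀ = (1/2)^(t/t½) = 0.6481 = 64.8%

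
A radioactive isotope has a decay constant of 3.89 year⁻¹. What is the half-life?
t½ = ln(2)/λ = 0.1782 years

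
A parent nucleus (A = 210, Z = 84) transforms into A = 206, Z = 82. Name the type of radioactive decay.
ΔA = -4, ΔZ = -2 ⇒ alpha decay (α)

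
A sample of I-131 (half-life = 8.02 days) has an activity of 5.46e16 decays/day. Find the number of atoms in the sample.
N = A/λ = 6.317e17 atoms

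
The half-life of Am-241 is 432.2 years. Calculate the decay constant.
λ = ln(2)/t½ = 0.001604 year⁻¹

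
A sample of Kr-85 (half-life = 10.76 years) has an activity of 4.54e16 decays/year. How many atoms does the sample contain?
N = A/λ = 7.048e17 atoms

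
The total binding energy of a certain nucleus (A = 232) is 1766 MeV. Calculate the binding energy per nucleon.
B.E./A = 1766/232 = 7.612 MeV/nucleon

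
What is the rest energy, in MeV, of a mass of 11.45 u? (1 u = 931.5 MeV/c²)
E = mc² = 10670 MeV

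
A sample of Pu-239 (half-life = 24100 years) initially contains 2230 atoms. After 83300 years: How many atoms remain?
N = N₀(1/2)^(t/t½) = 203.1 atoms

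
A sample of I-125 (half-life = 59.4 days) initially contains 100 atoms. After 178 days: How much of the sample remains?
N = N₀(1/2)^(t/t½) = 12.53 atoms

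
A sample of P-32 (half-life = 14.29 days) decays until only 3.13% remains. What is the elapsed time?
t = t½ × log₂(N₀/N) = 71.42 days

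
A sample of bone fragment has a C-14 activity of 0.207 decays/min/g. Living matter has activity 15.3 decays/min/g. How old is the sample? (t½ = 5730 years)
Age = t½ × log₂(A₀/A) = 35570 years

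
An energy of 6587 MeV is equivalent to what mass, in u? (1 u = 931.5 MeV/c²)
m = E/c² = 7.071 u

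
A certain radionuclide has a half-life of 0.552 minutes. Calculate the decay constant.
λ = ln(2)/t½ = 1.256 minute⁻¹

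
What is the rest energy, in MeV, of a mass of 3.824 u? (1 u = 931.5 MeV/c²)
E = mc² = 3562 MeV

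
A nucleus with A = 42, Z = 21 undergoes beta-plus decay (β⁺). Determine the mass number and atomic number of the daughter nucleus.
Daughter: A = 42, Z = 20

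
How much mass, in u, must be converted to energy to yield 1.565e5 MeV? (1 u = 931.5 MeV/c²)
m = E/c² = 168 u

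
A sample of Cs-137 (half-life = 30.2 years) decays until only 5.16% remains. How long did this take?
t = t½ × log₂(N₀/N) = 129.1 years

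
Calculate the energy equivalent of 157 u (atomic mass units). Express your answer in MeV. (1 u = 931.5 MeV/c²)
E = mc² = 1.462e5 MeV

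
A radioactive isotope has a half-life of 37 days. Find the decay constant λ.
λ = ln(2)/t½ = 0.01873 day⁻¹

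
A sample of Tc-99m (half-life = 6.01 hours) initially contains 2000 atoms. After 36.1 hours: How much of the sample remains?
N = N₀(1/2)^(t/t½) = 31.11 atoms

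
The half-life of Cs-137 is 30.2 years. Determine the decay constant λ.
λ = ln(2)/t½ = 0.02295 year⁻¹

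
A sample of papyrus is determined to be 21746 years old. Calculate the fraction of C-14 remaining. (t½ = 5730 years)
N/N₀ = (1/2)^(t/t½) = 0.07204 = 7.2%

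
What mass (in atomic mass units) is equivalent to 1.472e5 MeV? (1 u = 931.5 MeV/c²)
m = E/c² = 158 u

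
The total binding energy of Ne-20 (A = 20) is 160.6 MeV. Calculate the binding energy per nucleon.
B.E./A = 160.6/20 = 8.03 MeV/nucleon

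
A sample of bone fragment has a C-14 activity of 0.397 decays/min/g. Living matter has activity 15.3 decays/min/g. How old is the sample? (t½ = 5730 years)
Age = t½ × log₂(A₀/A) = 30190 years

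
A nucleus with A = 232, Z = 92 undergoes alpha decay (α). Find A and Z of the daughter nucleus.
Daughter: A = 228, Z = 90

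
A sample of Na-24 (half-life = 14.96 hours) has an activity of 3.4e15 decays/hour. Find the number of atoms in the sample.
N = A/λ = 7.338e16 atoms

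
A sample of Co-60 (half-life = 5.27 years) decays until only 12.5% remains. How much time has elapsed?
t = t½ × log₂(N₀/N) = 15.81 years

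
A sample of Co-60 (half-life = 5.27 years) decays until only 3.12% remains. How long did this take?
t = t½ × log₂(N₀/N) = 26.36 years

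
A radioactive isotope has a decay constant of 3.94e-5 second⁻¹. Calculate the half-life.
t½ = ln(2)/λ = 17590 seconds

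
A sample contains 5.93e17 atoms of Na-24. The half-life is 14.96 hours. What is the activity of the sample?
A = λN = 2.748e16 decays/hour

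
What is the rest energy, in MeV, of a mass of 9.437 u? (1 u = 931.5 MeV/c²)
E = mc² = 8791 MeV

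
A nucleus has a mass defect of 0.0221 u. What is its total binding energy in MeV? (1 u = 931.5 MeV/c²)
B.E. = Δm × 931.5 = 20.59 MeV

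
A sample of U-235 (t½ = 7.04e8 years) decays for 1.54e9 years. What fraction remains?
N/N₀ = (1/2)^(t/t½) = 0.2195 = 22%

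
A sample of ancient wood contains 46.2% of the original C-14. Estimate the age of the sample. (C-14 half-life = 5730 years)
Age = t½ × log₂(1/ratio) = 6383 years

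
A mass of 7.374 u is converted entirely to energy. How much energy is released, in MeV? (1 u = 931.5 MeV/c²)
E = mc² = 6869 MeV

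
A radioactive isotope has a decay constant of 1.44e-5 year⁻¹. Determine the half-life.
t½ = ln(2)/λ = 48140 years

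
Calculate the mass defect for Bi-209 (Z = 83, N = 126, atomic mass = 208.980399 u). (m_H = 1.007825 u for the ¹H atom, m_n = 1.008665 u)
Δm = Z·m_H + N·m_n − M = 1.761 u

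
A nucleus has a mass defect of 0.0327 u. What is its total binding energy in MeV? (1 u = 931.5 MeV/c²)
B.E. = Δm × 931.5 = 30.46 MeV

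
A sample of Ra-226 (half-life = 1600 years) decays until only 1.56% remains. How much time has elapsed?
t = t½ × log₂(N₀/N) = 9604 years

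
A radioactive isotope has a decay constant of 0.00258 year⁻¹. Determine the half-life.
t½ = ln(2)/λ = 268.7 years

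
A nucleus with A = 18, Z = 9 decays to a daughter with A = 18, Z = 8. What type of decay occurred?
ΔA = 0, ΔZ = -1 ⇒ beta-plus decay (β⁺) or electron capture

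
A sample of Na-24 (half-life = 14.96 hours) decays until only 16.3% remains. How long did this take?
t = t½ × log₂(N₀/N) = 39.15 hours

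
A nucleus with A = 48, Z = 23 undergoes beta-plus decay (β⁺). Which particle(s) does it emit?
β⁺: positron (e⁺) + neutrino (νₑ)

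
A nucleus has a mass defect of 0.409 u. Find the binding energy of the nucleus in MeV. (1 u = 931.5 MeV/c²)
B.E. = Δm × 931.5 = 381 MeV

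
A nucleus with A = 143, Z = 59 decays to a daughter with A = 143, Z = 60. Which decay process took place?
ΔA = 0, ΔZ = +1 ⇒ beta-minus decay (β⁻)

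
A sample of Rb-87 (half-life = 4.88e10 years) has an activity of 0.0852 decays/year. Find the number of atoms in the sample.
N = A/λ = 5.998e9 atoms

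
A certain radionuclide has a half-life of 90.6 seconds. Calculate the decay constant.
λ = ln(2)/t½ = 0.007651 second⁻¹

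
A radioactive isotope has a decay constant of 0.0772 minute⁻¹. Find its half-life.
t½ = ln(2)/λ = 8.979 minutes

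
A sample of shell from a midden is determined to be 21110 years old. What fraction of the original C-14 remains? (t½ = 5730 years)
N/N₀ = (1/2)^(t/t½) = 0.0778 = 7.78%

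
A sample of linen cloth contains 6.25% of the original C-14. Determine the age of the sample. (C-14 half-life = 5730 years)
Age = t½ × log₂(1/ratio) = 22920 years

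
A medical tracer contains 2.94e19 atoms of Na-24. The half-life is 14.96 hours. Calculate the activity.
A = λN = 1.362e18 decays/hour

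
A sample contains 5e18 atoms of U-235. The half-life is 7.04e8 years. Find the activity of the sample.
A = λN = 4.923e9 decays/year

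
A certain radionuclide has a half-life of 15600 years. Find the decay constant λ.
λ = ln(2)/t½ = 4.443e-5 year⁻¹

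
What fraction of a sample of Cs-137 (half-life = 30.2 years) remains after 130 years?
N/N₀ = (1/2)^(t/t½) = 0.0506 = 5.06%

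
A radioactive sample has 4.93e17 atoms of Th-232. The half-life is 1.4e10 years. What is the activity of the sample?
A = λN = 2.441e7 decays/year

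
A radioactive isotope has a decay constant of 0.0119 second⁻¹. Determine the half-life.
t½ = ln(2)/λ = 58.25 seconds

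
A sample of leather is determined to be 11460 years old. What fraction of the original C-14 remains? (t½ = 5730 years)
N/N₀ = (1/2)^(t/t½) = 0.25 = 25%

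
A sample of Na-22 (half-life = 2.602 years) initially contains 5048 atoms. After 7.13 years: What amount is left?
N = N₀(1/2)^(t/t½) = 755.5 atoms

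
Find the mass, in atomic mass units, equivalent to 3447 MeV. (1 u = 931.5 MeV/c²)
m = E/c² = 3.7 u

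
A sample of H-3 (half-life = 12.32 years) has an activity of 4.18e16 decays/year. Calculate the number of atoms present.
N = A/λ = 7.43e17 atoms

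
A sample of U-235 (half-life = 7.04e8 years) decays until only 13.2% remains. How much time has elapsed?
t = t½ × log₂(N₀/N) = 2.057e9 years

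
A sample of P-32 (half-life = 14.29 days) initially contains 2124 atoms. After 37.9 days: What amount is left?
N = N₀(1/2)^(t/t½) = 337.9 atoms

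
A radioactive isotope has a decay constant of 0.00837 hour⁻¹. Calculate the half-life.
t½ = ln(2)/λ = 82.81 hours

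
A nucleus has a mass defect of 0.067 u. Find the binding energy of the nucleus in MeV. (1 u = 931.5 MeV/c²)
B.E. = Δm × 931.5 = 62.41 MeV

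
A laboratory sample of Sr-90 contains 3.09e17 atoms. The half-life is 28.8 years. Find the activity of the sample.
A = λN = 7.437e15 decays/year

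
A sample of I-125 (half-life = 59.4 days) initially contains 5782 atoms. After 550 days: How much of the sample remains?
N = N₀(1/2)^(t/t½) = 9.435 atoms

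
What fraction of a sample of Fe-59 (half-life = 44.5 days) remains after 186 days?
N/N₀ = (1/2)^(t/t½) = 0.05518 = 5.52%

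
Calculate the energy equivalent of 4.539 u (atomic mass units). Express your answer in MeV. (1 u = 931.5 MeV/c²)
E = mc² = 4228 MeV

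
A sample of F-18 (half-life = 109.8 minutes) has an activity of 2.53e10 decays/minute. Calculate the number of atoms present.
N = A/λ = 4.008e12 atoms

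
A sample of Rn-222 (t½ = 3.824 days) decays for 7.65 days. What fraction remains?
N/N₀ = (1/2)^(t/t½) = 0.2499 = 25%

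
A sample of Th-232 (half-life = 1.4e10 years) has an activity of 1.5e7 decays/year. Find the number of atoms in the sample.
N = A/λ = 3.03e17 atoms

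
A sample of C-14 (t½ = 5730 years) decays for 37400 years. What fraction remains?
N/N₀ = (1/2)^(t/t½) = 0.01084 = 1.08%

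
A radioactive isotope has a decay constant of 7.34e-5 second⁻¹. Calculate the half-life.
t½ = ln(2)/λ = 9443 seconds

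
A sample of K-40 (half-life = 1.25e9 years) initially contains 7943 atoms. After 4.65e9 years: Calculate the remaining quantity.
N = N₀(1/2)^(t/t½) = 602.8 atoms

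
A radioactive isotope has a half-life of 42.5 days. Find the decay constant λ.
λ = ln(2)/t½ = 0.01631 day⁻¹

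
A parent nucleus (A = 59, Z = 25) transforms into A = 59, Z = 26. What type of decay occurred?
ΔA = 0, ΔZ = +1 ⇒ beta-minus decay (β⁻)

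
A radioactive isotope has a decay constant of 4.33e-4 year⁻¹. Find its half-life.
t½ = ln(2)/λ = 1601 years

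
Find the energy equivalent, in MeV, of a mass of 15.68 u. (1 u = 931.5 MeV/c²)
E = mc² = 14610 MeV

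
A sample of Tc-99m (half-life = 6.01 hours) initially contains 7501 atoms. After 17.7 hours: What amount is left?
N = N₀(1/2)^(t/t½) = 974 atoms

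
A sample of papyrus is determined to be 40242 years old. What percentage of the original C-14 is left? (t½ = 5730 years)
N/N₀ = (1/2)^(t/t½) = 0.007689 = 0.769%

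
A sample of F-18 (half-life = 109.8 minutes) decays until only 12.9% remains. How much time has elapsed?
t = t½ × log₂(N₀/N) = 324.4 minutes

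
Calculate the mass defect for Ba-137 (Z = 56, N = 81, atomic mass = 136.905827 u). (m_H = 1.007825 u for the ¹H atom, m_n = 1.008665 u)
Δm = Z·m_H + N·m_n − M = 1.234 u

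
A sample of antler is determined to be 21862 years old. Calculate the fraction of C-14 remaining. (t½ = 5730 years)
N/N₀ = (1/2)^(t/t½) = 0.07103 = 7.1%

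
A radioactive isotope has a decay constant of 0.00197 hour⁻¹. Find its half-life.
t½ = ln(2)/λ = 351.9 hours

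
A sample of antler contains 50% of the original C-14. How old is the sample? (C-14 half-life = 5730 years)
Age = t½ × log₂(1/ratio) = 5730 years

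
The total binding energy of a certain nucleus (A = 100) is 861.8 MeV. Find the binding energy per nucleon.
B.E./A = 861.8/100 = 8.618 MeV/nucleon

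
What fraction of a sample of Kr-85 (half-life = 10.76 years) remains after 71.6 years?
N/N₀ = (1/2)^(t/t½) = 0.009928 = 0.993%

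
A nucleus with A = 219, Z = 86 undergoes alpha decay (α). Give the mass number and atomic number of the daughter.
Daughter: A = 215, Z = 84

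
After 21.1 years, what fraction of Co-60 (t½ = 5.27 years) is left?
N/N₀ = (1/2)^(t/t½) = 0.06234 = 6.23%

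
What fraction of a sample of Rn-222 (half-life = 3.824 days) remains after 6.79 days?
N/N₀ = (1/2)^(t/t½) = 0.2921 = 29.2%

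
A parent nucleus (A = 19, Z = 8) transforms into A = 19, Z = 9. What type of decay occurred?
ΔA = 0, ΔZ = +1 ⇒ beta-minus decay (β⁻)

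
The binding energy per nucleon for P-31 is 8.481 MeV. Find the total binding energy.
B.E. = 8.481 × 31 = 262.9 MeV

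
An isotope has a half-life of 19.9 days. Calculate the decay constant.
λ = ln(2)/t½ = 0.03483 day⁻¹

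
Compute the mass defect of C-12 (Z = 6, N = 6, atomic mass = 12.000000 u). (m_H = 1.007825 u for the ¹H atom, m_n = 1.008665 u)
Δm = Z·m_H + N·m_n − M = 0.09894 u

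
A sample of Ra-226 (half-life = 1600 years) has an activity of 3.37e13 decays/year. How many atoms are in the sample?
N = A/λ = 7.779e16 atoms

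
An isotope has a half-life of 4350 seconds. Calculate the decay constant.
λ = ln(2)/t½ = 1.593e-4 second⁻¹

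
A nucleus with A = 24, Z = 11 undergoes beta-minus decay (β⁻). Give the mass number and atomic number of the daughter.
Daughter: A = 24, Z = 12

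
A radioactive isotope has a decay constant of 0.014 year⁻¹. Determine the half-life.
t½ = ln(2)/λ = 49.51 years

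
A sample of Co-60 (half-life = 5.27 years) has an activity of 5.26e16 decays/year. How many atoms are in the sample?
N = A/λ = 3.999e17 atoms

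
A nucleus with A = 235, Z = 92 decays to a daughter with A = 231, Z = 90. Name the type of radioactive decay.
ΔA = -4, ΔZ = -2 ⇒ alpha decay (α)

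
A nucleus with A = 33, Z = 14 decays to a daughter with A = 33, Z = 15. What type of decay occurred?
ΔA = 0, ΔZ = +1 ⇒ beta-minus decay (β⁻)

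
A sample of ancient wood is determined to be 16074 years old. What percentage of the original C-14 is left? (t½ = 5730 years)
N/N₀ = (1/2)^(t/t½) = 0.1431 = 14.3%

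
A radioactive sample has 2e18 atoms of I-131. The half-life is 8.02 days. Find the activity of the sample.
A = λN = 1.729e17 decays/day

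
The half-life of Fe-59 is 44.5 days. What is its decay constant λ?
λ = ln(2)/t½ = 0.01558 day⁻¹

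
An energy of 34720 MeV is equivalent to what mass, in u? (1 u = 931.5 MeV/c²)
m = E/c² = 37.27 u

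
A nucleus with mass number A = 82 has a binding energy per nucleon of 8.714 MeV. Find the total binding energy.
B.E. = 8.714 × 82 = 714.5 MeV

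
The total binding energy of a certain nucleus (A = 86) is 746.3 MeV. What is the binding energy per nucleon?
B.E./A = 746.3/86 = 8.678 MeV/nucleon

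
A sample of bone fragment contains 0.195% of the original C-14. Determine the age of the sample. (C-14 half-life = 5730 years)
Age = t½ × log₂(1/ratio) = 51580 years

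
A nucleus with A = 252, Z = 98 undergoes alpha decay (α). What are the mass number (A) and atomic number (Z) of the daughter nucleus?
Daughter: A = 248, Z = 96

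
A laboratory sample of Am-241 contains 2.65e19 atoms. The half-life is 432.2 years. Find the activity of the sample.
A = λN = 4.25e16 decays/year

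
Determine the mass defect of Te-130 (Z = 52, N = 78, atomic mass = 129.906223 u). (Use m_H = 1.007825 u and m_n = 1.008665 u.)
Δm = Z·m_H + N·m_n − M = 1.177 u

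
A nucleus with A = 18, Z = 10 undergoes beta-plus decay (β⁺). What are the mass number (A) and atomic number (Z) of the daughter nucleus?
Daughter: A = 18, Z = 9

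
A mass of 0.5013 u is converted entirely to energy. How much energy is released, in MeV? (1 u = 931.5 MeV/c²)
E = mc² = 467 MeV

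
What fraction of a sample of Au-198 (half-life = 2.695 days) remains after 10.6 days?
N/N₀ = (1/2)^(t/t½) = 0.06546 = 6.55%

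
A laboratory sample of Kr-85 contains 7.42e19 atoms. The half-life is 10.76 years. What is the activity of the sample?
A = λN = 4.78e18 decays/year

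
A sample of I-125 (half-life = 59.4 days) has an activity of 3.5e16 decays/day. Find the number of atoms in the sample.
N = A/λ = 2.999e18 atoms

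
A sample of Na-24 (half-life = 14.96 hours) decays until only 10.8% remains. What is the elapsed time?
t = t½ × log₂(N₀/N) = 48.04 hours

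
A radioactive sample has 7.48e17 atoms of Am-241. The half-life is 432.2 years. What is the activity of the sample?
A = λN = 1.2e15 decays/year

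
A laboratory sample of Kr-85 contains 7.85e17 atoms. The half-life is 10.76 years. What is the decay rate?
A = λN = 5.057e16 decays/year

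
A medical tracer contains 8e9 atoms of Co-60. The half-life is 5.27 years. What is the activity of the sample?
A = λN = 1.052e9 decays/year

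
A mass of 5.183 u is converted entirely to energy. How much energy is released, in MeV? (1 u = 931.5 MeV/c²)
E = mc² = 4828 MeV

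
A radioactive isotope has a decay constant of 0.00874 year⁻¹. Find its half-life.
t½ = ln(2)/λ = 79.31 years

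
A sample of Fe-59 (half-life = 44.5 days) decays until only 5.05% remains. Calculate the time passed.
t = t½ × log₂(N₀/N) = 191.7 days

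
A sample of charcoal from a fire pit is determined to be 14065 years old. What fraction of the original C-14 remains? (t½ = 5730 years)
N/N₀ = (1/2)^(t/t½) = 0.1824 = 18.2%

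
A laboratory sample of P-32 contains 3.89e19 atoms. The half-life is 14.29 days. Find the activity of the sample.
A = λN = 1.887e18 decays/day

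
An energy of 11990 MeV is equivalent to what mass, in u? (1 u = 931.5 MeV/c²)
m = E/c² = 12.87 u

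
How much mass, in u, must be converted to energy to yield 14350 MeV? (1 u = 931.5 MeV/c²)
m = E/c² = 15.41 u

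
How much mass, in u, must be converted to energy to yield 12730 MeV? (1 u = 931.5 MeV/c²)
m = E/c² = 13.67 u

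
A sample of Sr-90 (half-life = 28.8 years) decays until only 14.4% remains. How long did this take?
t = t½ × log₂(N₀/N) = 80.52 years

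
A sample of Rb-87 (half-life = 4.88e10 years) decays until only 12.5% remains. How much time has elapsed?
t = t½ × log₂(N₀/N) = 1.464e11 years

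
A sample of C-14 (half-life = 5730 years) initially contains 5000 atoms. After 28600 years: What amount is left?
N = N₀(1/2)^(t/t½) = 157.2 atoms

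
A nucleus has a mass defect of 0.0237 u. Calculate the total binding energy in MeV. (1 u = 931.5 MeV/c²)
B.E. = Δm × 931.5 = 22.08 MeV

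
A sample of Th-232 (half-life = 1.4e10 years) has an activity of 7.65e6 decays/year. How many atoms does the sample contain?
N = A/λ = 1.545e17 atoms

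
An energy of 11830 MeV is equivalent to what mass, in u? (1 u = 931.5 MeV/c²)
m = E/c² = 12.7 u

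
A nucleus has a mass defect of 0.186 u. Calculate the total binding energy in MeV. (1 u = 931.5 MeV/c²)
B.E. = Δm × 931.5 = 173.3 MeV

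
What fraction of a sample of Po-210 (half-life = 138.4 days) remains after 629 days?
N/N₀ = (1/2)^(t/t½) = 0.04284 = 4.28%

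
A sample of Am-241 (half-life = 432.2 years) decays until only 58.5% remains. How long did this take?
t = t½ × log₂(N₀/N) = 334.3 years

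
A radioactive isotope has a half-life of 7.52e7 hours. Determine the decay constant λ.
λ = ln(2)/t½ = 9.217e-9 hour⁻¹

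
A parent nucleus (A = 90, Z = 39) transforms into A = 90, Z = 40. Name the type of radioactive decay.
ΔA = 0, ΔZ = +1 ⇒ beta-minus decay (β⁻)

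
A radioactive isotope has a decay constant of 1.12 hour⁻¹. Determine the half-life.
t½ = ln(2)/λ = 0.6189 hours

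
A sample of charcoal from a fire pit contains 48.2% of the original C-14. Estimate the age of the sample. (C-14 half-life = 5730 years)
Age = t½ × log₂(1/ratio) = 6033 years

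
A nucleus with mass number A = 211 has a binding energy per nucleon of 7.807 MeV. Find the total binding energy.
B.E. = 7.807 × 211 = 1647 MeV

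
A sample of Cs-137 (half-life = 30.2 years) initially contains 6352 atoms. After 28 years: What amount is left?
N = N₀(1/2)^(t/t½) = 3340 atoms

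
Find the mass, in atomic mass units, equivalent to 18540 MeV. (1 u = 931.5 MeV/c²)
m = E/c² = 19.9 u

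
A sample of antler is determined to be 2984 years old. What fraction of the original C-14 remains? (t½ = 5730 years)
N/N₀ = (1/2)^(t/t½) = 0.697 = 69.7%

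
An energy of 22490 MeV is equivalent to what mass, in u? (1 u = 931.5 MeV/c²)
m = E/c² = 24.14 u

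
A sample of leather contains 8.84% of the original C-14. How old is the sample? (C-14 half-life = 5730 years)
Age = t½ × log₂(1/ratio) = 20050 years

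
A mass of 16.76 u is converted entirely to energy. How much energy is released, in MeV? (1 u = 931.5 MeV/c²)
E = mc² = 15610 MeV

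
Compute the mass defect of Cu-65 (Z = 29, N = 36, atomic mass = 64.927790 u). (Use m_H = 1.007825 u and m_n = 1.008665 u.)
Δm = Z·m_H + N·m_n − M = 0.6111 u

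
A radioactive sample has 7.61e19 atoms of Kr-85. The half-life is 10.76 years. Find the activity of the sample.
A = λN = 4.902e18 decays/year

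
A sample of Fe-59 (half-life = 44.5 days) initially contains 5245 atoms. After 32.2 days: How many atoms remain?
N = N₀(1/2)^(t/t½) = 3176 atoms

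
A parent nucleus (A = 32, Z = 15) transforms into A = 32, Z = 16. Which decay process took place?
ΔA = 0, ΔZ = +1 ⇒ beta-minus decay (β⁻)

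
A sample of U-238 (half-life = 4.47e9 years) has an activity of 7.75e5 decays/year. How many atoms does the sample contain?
N = A/λ = 4.998e15 atoms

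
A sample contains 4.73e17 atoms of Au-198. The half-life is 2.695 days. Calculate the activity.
A = λN = 1.217e17 decays/day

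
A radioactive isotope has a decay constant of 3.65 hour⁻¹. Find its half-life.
t½ = ln(2)/λ = 0.1899 hours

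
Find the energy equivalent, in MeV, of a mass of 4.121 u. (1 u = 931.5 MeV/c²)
E = mc² = 3839 MeV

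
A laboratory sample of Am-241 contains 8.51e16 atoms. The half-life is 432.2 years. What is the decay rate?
A = λN = 1.365e14 decays/year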